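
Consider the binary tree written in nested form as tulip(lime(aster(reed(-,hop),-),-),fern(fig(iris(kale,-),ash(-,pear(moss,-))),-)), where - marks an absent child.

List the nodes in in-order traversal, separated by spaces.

In-order visits the left subtree, then the node, then the right subtree.
At tulip: go left to lime.
  At lime: go left to aster.
    At aster: go left to reed.
      At reed: no left child.
      Visit reed.
      At reed: go right to hop.
        hop is a leaf — visit hop.
    Visit aster.
    At aster: no right child.
  Visit lime.
  At lime: no right child.
Visit tulip.
At tulip: go right to fern.
  At fern: go left to fig.
    At fig: go left to iris.
      At iris: go left to kale.
        kale is a leaf — visit kale.
      Visit iris.
      At iris: no right child.
    Visit fig.
    At fig: go right to ash.
      At ash: no left child.
      Visit ash.
      At ash: go right to pear.
        At pear: go left to moss.
          moss is a leaf — visit moss.
        Visit pear.
        At pear: no right child.
  Visit fern.
  At fern: no right child.

reed hop aster lime tulip kale iris fig ash moss pear fern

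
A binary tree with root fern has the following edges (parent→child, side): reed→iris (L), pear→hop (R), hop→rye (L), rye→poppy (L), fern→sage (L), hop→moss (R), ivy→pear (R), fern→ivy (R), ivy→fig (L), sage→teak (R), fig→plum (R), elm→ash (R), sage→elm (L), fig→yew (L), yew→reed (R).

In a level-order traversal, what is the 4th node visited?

Level-order visits nodes level by level from the root, left to right within each level.
Level 0: fern
Level 1: sage, ivy
Level 2: elm, teak, fig, pear
Level 3: ash, yew, plum, hop
Level 4: reed, rye, moss
Level 5: iris, poppy
Full level-order sequence: fern, sage, ivy, elm, teak, fig, pear, ash, yew, plum, hop, reed, rye, moss, iris, poppy.

elm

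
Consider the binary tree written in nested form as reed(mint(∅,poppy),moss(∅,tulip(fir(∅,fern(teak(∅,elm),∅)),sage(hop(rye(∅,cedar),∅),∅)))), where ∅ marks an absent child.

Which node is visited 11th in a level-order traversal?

Level-order visits nodes level by level from the root, left to right within each level.
Level 0: reed
Level 1: mint, moss
Level 2: poppy, tulip
Level 3: fir, sage
Level 4: fern, hop
Level 5: teak, rye
Level 6: elm, cedar
Full level-order sequence: reed, mint, moss, poppy, tulip, fir, sage, fern, hop, teak, rye, elm, cedar.

rye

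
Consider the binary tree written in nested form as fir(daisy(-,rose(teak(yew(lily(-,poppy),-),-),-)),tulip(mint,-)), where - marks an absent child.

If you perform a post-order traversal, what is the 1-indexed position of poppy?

1

Post-order visits the left subtree, then the right subtree, then the node.
At fir: go left to daisy.
  At daisy: no left child.
  At daisy: go right to rose.
    At rose: go left to teak.
      At teak: go left to yew.
        At yew: go left to lily.
          At lily: no left child.
          At lily: go right to poppy.
            poppy is a leaf — visit poppy.
          Visit lily.
        At yew: no right child.
        Visit yew.
      At teak: no right child.
      Visit teak.
    At rose: no right child.
    Visit rose.
  Visit daisy.
At fir: go right to tulip.
  At tulip: go left to mint.
    mint is a leaf — visit mint.
  At tulip: no right child.
  Visit tulip.
Visit fir.
Full post-order sequence: poppy, lily, yew, teak, rose, daisy, mint, tulip, fir.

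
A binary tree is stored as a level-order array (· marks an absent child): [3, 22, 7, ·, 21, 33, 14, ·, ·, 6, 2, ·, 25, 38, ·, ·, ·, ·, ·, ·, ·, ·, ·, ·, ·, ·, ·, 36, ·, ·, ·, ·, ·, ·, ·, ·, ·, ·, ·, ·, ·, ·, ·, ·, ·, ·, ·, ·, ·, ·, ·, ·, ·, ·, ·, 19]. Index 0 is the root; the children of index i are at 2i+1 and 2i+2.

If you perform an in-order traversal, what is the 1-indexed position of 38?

11

In-order visits the left subtree, then the node, then the right subtree.
At 3: go left to 22.
  At 22: no left child.
  Visit 22.
  At 22: go right to 21.
    At 21: go left to 6.
      6 is a leaf — visit 6.
    Visit 21.
    At 21: go right to 2.
      2 is a leaf — visit 2.
Visit 3.
At 3: go right to 7.
  At 7: go left to 33.
    At 33: no left child.
    Visit 33.
    At 33: go right to 25.
      25 is a leaf — visit 25.
  Visit 7.
  At 7: go right to 14.
    At 14: go left to 38.
      At 38: go left to 36.
        At 36: go left to 19.
          19 is a leaf — visit 19.
        Visit 36.
        At 36: no right child.
      Visit 38.
      At 38: no right child.
    Visit 14.
    At 14: no right child.
Full in-order sequence: 22, 6, 21, 2, 3, 33, 25, 7, 19, 36, 38, 14.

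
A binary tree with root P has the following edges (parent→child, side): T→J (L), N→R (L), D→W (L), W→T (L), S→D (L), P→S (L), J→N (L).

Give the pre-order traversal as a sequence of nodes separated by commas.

Pre-order visits the node, then its left subtree, then its right subtree.
Visit P.
At P: go left to S.
  Visit S.
  At S: go left to D.
    Visit D.
    At D: go left to W.
      Visit W.
      At W: go left to T.
        Visit T.
        At T: go left to J.
          Visit J.
          At J: go left to N.
            Visit N.
            At N: go left to R.
              R is a leaf — visit R.
            At N: no right child.
          At J: no right child.
        At T: no right child.
      At W: no right child.
    At D: no right child.
  At S: no right child.
At P: no right child.

P, S, D, W, T, J, N, R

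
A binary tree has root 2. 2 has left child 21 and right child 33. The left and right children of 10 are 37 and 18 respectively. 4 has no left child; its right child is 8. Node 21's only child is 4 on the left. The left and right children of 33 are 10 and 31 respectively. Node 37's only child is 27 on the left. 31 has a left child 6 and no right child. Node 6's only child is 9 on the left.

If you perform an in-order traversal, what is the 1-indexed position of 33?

In-order visits the left subtree, then the node, then the right subtree.
At 2: go left to 21.
  At 21: go left to 4.
    At 4: no left child.
    Visit 4.
    At 4: go right to 8.
      8 is a leaf — visit 8.
  Visit 21.
  At 21: no right child.
Visit 2.
At 2: go right to 33.
  At 33: go left to 10.
    At 10: go left to 37.
      At 37: go left to 27.
        27 is a leaf — visit 27.
      Visit 37.
      At 37: no right child.
    Visit 10.
    At 10: go right to 18.
      18 is a leaf — visit 18.
  Visit 33.
  At 33: go right to 31.
    At 31: go left to 6.
      At 6: go left to 9.
        9 is a leaf — visit 9.
      Visit 6.
      At 6: no right child.
    Visit 31.
    At 31: no right child.
Full in-order sequence: 4, 8, 21, 2, 27, 37, 10, 18, 33, 9, 6, 31.

9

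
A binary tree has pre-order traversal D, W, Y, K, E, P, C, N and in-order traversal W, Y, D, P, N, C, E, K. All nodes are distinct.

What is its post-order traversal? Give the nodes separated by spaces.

The first element of pre-order is the root; it splits in-order into left and right subtrees.
Root D: left subtree has 2 nodes {W, Y}, right has 5 {P, N, C, E, K}.
  Root W: left subtree has 0 nodes { }, right has 1 {Y}.
  Root K: left subtree has 4 nodes {P, N, C, E}, right has 0 { }.
    Root E: left subtree has 3 nodes {P, N, C}, right has 0 { }.
      Root P: left subtree has 0 nodes { }, right has 2 {N, C}.
        Root C: left subtree has 1 node {N}, right has 0 { }.

Y W N C P E K D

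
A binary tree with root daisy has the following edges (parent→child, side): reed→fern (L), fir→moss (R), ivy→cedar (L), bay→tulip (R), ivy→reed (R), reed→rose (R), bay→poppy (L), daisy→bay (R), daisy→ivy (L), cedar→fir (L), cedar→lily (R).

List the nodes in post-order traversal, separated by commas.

moss, fir, lily, cedar, fern, rose, reed, ivy, poppy, tulip, bay, daisy

Post-order visits the left subtree, then the right subtree, then the node.
At daisy: go left to ivy.
  At ivy: go left to cedar.
    At cedar: go left to fir.
      At fir: no left child.
      At fir: go right to moss.
        moss is a leaf — visit moss.
      Visit fir.
    At cedar: go right to lily.
      lily is a leaf — visit lily.
    Visit cedar.
  At ivy: go right to reed.
    At reed: go left to fern.
      fern is a leaf — visit fern.
    At reed: go right to rose.
      rose is a leaf — visit rose.
    Visit reed.
  Visit ivy.
At daisy: go right to bay.
  At bay: go left to poppy.
    poppy is a leaf — visit poppy.
  At bay: go right to tulip.
    tulip is a leaf — visit tulip.
  Visit bay.
Visit daisy.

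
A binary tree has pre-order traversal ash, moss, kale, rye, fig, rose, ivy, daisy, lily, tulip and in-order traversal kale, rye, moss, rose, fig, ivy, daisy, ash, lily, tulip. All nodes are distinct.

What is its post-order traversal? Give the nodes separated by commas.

rye, kale, rose, daisy, ivy, fig, moss, tulip, lily, ash

The first element of pre-order is the root; it splits in-order into left and right subtrees.
Root ash: left subtree has 7 nodes {kale, rye, moss, rose, fig, ivy, daisy}, right has 2 {lily, tulip}.
  Root moss: left subtree has 2 nodes {kale, rye}, right has 4 {rose, fig, ivy, daisy}.
    Root kale: left subtree has 0 nodes { }, right has 1 {rye}.
    Root fig: left subtree has 1 node {rose}, right has 2 {ivy, daisy}.
      Root ivy: left subtree has 0 nodes { }, right has 1 {daisy}.
  Root lily: left subtree has 0 nodes { }, right has 1 {tulip}.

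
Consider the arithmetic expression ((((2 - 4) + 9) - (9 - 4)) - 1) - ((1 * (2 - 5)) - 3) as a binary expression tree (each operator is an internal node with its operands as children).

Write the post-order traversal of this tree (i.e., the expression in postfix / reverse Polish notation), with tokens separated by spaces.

Post-order on an expression tree gives postfix notation: for each operator, emit left operand, right operand, then the operator.

2 4 - 9 + 9 4 - - 1 - 1 2 5 - * 3 - -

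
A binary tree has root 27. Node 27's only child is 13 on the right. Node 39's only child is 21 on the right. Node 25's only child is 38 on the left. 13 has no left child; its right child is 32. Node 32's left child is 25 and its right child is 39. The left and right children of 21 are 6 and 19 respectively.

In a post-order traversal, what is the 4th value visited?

19

Post-order visits the left subtree, then the right subtree, then the node.
At 27: no left child.
At 27: go right to 13.
  At 13: no left child.
  At 13: go right to 32.
    At 32: go left to 25.
      At 25: go left to 38.
        38 is a leaf — visit 38.
      At 25: no right child.
      Visit 25.
    At 32: go right to 39.
      At 39: no left child.
      At 39: go right to 21.
        At 21: go left to 6.
          6 is a leaf — visit 6.
        At 21: go right to 19.
          19 is a leaf — visit 19.
        Visit 21.
      Visit 39.
    Visit 32.
  Visit 13.
Visit 27.
Full post-order sequence: 38, 25, 6, 19, 21, 39, 32, 13, 27.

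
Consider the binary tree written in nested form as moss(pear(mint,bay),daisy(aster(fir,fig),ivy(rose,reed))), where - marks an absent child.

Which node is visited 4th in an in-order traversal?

In-order visits the left subtree, then the node, then the right subtree.
At moss: go left to pear.
  At pear: go left to mint.
    mint is a leaf — visit mint.
  Visit pear.
  At pear: go right to bay.
    bay is a leaf — visit bay.
Visit moss.
At moss: go right to daisy.
  At daisy: go left to aster.
    At aster: go left to fir.
      fir is a leaf — visit fir.
    Visit aster.
    At aster: go right to fig.
      fig is a leaf — visit fig.
  Visit daisy.
  At daisy: go right to ivy.
    At ivy: go left to rose.
      rose is a leaf — visit rose.
    Visit ivy.
    At ivy: go right to reed.
      reed is a leaf — visit reed.
Full in-order sequence: mint, pear, bay, moss, fir, aster, fig, daisy, rose, ivy, reed.

moss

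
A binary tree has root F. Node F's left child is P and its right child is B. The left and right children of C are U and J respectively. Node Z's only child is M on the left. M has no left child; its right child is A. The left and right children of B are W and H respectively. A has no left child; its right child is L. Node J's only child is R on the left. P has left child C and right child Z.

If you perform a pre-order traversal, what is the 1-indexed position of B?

11

Pre-order visits the node, then its left subtree, then its right subtree.
Visit F.
At F: go left to P.
  Visit P.
  At P: go left to C.
    Visit C.
    At C: go left to U.
      U is a leaf — visit U.
    At C: go right to J.
      Visit J.
      At J: go left to R.
        R is a leaf — visit R.
      At J: no right child.
  At P: go right to Z.
    Visit Z.
    At Z: go left to M.
      Visit M.
      At M: no left child.
      At M: go right to A.
        Visit A.
        At A: no left child.
        At A: go right to L.
          L is a leaf — visit L.
    At Z: no right child.
At F: go right to B.
  Visit B.
  At B: go left to W.
    W is a leaf — visit W.
  At B: go right to H.
    H is a leaf — visit H.
Full pre-order sequence: F, P, C, U, J, R, Z, M, A, L, B, W, H.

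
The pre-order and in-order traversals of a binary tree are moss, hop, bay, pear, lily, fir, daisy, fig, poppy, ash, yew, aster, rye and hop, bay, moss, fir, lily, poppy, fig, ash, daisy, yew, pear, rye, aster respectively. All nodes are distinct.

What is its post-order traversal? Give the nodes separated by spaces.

The first element of pre-order is the root; it splits in-order into left and right subtrees.
Root moss: left subtree has 2 nodes {hop, bay}, right has 10 {fir, lily, poppy, fig, ash, daisy, yew, pear, rye, aster}.
  Root hop: left subtree has 0 nodes { }, right has 1 {bay}.
  Root pear: left subtree has 7 nodes {fir, lily, poppy, fig, ash, daisy, yew}, right has 2 {rye, aster}.
    Root lily: left subtree has 1 node {fir}, right has 5 {poppy, fig, ash, daisy, yew}.
      Root daisy: left subtree has 3 nodes {poppy, fig, ash}, right has 1 {yew}.
        Root fig: left subtree has 1 node {poppy}, right has 1 {ash}.
    Root aster: left subtree has 1 node {rye}, right has 0 { }.

bay hop fir poppy ash fig yew daisy lily rye aster pear moss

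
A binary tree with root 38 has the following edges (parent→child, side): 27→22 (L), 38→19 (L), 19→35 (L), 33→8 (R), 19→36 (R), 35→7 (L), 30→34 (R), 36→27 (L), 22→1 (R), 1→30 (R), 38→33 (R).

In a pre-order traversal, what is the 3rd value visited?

35

Pre-order visits the node, then its left subtree, then its right subtree.
Visit 38.
At 38: go left to 19.
  Visit 19.
  At 19: go left to 35.
    Visit 35.
    At 35: go left to 7.
      7 is a leaf — visit 7.
    At 35: no right child.
  At 19: go right to 36.
    Visit 36.
    At 36: go left to 27.
      Visit 27.
      At 27: go left to 22.
        Visit 22.
        At 22: no left child.
        At 22: go right to 1.
          Visit 1.
          At 1: no left child.
          At 1: go right to 30.
            Visit 30.
            At 30: no left child.
            At 30: go right to 34.
              34 is a leaf — visit 34.
      At 27: no right child.
    At 36: no right child.
At 38: go right to 33.
  Visit 33.
  At 33: no left child.
  At 33: go right to 8.
    8 is a leaf — visit 8.
Full pre-order sequence: 38, 19, 35, 7, 36, 27, 22, 1, 30, 34, 33, 8.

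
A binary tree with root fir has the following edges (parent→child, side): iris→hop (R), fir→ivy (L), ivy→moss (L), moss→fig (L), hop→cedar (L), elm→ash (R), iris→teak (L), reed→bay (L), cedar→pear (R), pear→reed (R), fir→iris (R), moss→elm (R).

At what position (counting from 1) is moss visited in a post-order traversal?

Post-order visits the left subtree, then the right subtree, then the node.
At fir: go left to ivy.
  At ivy: go left to moss.
    At moss: go left to fig.
      fig is a leaf — visit fig.
    At moss: go right to elm.
      At elm: no left child.
      At elm: go right to ash.
        ash is a leaf — visit ash.
      Visit elm.
    Visit moss.
  At ivy: no right child.
  Visit ivy.
At fir: go right to iris.
  At iris: go left to teak.
    teak is a leaf — visit teak.
  At iris: go right to hop.
    At hop: go left to cedar.
      At cedar: no left child.
      At cedar: go right to pear.
        At pear: no left child.
        At pear: go right to reed.
          At reed: go left to bay.
            bay is a leaf — visit bay.
          At reed: no right child.
          Visit reed.
        Visit pear.
      Visit cedar.
    At hop: no right child.
    Visit hop.
  Visit iris.
Visit fir.
Full post-order sequence: fig, ash, elm, moss, ivy, teak, bay, reed, pear, cedar, hop, iris, fir.

4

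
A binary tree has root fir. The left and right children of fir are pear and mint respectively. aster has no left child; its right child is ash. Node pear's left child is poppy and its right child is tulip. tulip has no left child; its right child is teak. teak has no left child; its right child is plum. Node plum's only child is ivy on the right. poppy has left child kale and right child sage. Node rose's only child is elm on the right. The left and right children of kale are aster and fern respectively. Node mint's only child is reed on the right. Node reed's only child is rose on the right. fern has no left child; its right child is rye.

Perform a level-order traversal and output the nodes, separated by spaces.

fir pear mint poppy tulip reed kale sage teak rose aster fern plum elm ash rye ivy

Level-order visits nodes level by level from the root, left to right within each level.
Level 0: fir
Level 1: pear, mint
Level 2: poppy, tulip, reed
Level 3: kale, sage, teak, rose
Level 4: aster, fern, plum, elm
Level 5: ash, rye, ivy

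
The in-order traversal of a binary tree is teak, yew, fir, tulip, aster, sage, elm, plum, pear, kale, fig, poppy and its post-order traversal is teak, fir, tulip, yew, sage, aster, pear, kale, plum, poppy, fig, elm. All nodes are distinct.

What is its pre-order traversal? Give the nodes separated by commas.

elm, aster, yew, teak, tulip, fir, sage, fig, plum, kale, pear, poppy

The last element of post-order is the root; it splits in-order into left and right subtrees.
Root elm: left subtree has 6 nodes {teak, yew, fir, tulip, aster, sage}, right has 5 {plum, pear, kale, fig, poppy}.
  Root aster: left subtree has 4 nodes {teak, yew, fir, tulip}, right has 1 {sage}.
    Root yew: left subtree has 1 node {teak}, right has 2 {fir, tulip}.
      Root tulip: left subtree has 1 node {fir}, right has 0 { }.
  Root fig: left subtree has 3 nodes {plum, pear, kale}, right has 1 {poppy}.
    Root plum: left subtree has 0 nodes { }, right has 2 {pear, kale}.
      Root kale: left subtree has 1 node {pear}, right has 0 { }.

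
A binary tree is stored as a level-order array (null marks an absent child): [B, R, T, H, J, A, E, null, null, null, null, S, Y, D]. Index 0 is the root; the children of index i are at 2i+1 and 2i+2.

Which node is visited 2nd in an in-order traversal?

R

In-order visits the left subtree, then the node, then the right subtree.
At B: go left to R.
  At R: go left to H.
    H is a leaf — visit H.
  Visit R.
  At R: go right to J.
    J is a leaf — visit J.
Visit B.
At B: go right to T.
  At T: go left to A.
    At A: go left to S.
      S is a leaf — visit S.
    Visit A.
    At A: go right to Y.
      Y is a leaf — visit Y.
  Visit T.
  At T: go right to E.
    At E: go left to D.
      D is a leaf — visit D.
    Visit E.
    At E: no right child.
Full in-order sequence: H, R, J, B, S, A, Y, T, D, E.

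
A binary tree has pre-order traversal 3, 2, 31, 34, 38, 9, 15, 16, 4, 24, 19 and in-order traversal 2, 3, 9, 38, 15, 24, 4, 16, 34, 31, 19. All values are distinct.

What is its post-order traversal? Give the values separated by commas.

The first element of pre-order is the root; it splits in-order into left and right subtrees.
Root 3: left subtree has 1 node {2}, right has 9 {9, 38, 15, 24, 4, 16, 34, 31, 19}.
  Root 31: left subtree has 7 nodes {9, 38, 15, 24, 4, 16, 34}, right has 1 {19}.
    Root 34: left subtree has 6 nodes {9, 38, 15, 24, 4, 16}, right has 0 { }.
      Root 38: left subtree has 1 node {9}, right has 4 {15, 24, 4, 16}.
        Root 15: left subtree has 0 nodes { }, right has 3 {24, 4, 16}.
          Root 16: left subtree has 2 nodes {24, 4}, right has 0 { }.
            Root 4: left subtree has 1 node {24}, right has 0 { }.

2, 9, 24, 4, 16, 15, 38, 34, 19, 31, 3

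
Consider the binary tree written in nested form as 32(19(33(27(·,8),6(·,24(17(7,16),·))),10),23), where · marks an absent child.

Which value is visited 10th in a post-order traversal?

19

Post-order visits the left subtree, then the right subtree, then the node.
At 32: go left to 19.
  At 19: go left to 33.
    At 33: go left to 27.
      At 27: no left child.
      At 27: go right to 8.
        8 is a leaf — visit 8.
      Visit 27.
    At 33: go right to 6.
      At 6: no left child.
      At 6: go right to 24.
        At 24: go left to 17.
          At 17: go left to 7.
            7 is a leaf — visit 7.
          At 17: go right to 16.
            16 is a leaf — visit 16.
          Visit 17.
        At 24: no right child.
        Visit 24.
      Visit 6.
    Visit 33.
  At 19: go right to 10.
    10 is a leaf — visit 10.
  Visit 19.
At 32: go right to 23.
  23 is a leaf — visit 23.
Visit 32.
Full post-order sequence: 8, 27, 7, 16, 17, 24, 6, 33, 10, 19, 23, 32.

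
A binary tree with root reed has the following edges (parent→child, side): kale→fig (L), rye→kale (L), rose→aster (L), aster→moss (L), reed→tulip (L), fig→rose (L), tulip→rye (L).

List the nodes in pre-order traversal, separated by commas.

Pre-order visits the node, then its left subtree, then its right subtree.
Visit reed.
At reed: go left to tulip.
  Visit tulip.
  At tulip: go left to rye.
    Visit rye.
    At rye: go left to kale.
      Visit kale.
      At kale: go left to fig.
        Visit fig.
        At fig: go left to rose.
          Visit rose.
          At rose: go left to aster.
            Visit aster.
            At aster: go left to moss.
              moss is a leaf — visit moss.
            At aster: no right child.
          At rose: no right child.
        At fig: no right child.
      At kale: no right child.
    At rye: no right child.
  At tulip: no right child.
At reed: no right child.

reed, tulip, rye, kale, fig, rose, aster, moss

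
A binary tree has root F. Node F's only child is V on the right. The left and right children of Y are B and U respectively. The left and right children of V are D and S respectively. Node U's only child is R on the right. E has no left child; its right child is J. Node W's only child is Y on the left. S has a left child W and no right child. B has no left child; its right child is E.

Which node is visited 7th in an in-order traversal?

Y

In-order visits the left subtree, then the node, then the right subtree.
At F: no left child.
Visit F.
At F: go right to V.
  At V: go left to D.
    D is a leaf — visit D.
  Visit V.
  At V: go right to S.
    At S: go left to W.
      At W: go left to Y.
        At Y: go left to B.
          At B: no left child.
          Visit B.
          At B: go right to E.
            At E: no left child.
            Visit E.
            At E: go right to J.
              J is a leaf — visit J.
        Visit Y.
        At Y: go right to U.
          At U: no left child.
          Visit U.
          At U: go right to R.
            R is a leaf — visit R.
      Visit W.
      At W: no right child.
    Visit S.
    At S: no right child.
Full in-order sequence: F, D, V, B, E, J, Y, U, R, W, S.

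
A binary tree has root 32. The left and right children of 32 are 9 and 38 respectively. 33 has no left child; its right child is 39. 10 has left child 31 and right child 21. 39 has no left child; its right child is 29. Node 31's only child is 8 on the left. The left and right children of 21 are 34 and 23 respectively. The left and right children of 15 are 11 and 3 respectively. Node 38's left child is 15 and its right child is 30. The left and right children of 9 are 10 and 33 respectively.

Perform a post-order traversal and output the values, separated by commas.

Post-order visits the left subtree, then the right subtree, then the node.
At 32: go left to 9.
  At 9: go left to 10.
    At 10: go left to 31.
      At 31: go left to 8.
        8 is a leaf — visit 8.
      At 31: no right child.
      Visit 31.
    At 10: go right to 21.
      At 21: go left to 34.
        34 is a leaf — visit 34.
      At 21: go right to 23.
        23 is a leaf — visit 23.
      Visit 21.
    Visit 10.
  At 9: go right to 33.
    At 33: no left child.
    At 33: go right to 39.
      At 39: no left child.
      At 39: go right to 29.
        29 is a leaf — visit 29.
      Visit 39.
    Visit 33.
  Visit 9.
At 32: go right to 38.
  At 38: go left to 15.
    At 15: go left to 11.
      11 is a leaf — visit 11.
    At 15: go right to 3.
      3 is a leaf — visit 3.
    Visit 15.
  At 38: go right to 30.
    30 is a leaf — visit 30.
  Visit 38.
Visit 32.

8, 31, 34, 23, 21, 10, 29, 39, 33, 9, 11, 3, 15, 30, 38, 32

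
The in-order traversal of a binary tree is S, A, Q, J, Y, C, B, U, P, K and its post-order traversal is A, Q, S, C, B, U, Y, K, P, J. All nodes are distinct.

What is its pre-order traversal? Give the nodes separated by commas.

The last element of post-order is the root; it splits in-order into left and right subtrees.
Root J: left subtree has 3 nodes {S, A, Q}, right has 6 {Y, C, B, U, P, K}.
  Root S: left subtree has 0 nodes { }, right has 2 {A, Q}.
    Root Q: left subtree has 1 node {A}, right has 0 { }.
  Root P: left subtree has 4 nodes {Y, C, B, U}, right has 1 {K}.
    Root Y: left subtree has 0 nodes { }, right has 3 {C, B, U}.
      Root U: left subtree has 2 nodes {C, B}, right has 0 { }.
        Root B: left subtree has 1 node {C}, right has 0 { }.

J, S, Q, A, P, Y, U, B, C, K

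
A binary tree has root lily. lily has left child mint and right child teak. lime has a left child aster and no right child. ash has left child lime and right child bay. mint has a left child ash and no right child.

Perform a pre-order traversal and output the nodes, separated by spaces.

Pre-order visits the node, then its left subtree, then its right subtree.
Visit lily.
At lily: go left to mint.
  Visit mint.
  At mint: go left to ash.
    Visit ash.
    At ash: go left to lime.
      Visit lime.
      At lime: go left to aster.
        aster is a leaf — visit aster.
      At lime: no right child.
    At ash: go right to bay.
      bay is a leaf — visit bay.
  At mint: no right child.
At lily: go right to teak.
  teak is a leaf — visit teak.

lily mint ash lime aster bay teak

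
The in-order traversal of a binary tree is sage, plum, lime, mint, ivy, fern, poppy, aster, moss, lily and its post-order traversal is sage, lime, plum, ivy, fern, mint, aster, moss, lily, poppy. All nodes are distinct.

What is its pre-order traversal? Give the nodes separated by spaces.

The last element of post-order is the root; it splits in-order into left and right subtrees.
Root poppy: left subtree has 6 nodes {sage, plum, lime, mint, ivy, fern}, right has 3 {aster, moss, lily}.
  Root mint: left subtree has 3 nodes {sage, plum, lime}, right has 2 {ivy, fern}.
    Root plum: left subtree has 1 node {sage}, right has 1 {lime}.
    Root fern: left subtree has 1 node {ivy}, right has 0 { }.
  Root lily: left subtree has 2 nodes {aster, moss}, right has 0 { }.
    Root moss: left subtree has 1 node {aster}, right has 0 { }.

poppy mint plum sage lime fern ivy lily moss aster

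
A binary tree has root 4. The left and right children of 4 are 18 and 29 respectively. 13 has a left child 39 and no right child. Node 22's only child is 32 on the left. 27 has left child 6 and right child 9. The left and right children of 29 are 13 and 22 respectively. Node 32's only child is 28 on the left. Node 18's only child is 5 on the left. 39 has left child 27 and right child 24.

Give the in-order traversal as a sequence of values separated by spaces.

In-order visits the left subtree, then the node, then the right subtree.
At 4: go left to 18.
  At 18: go left to 5.
    5 is a leaf — visit 5.
  Visit 18.
  At 18: no right child.
Visit 4.
At 4: go right to 29.
  At 29: go left to 13.
    At 13: go left to 39.
      At 39: go left to 27.
        At 27: go left to 6.
          6 is a leaf — visit 6.
        Visit 27.
        At 27: go right to 9.
          9 is a leaf — visit 9.
      Visit 39.
      At 39: go right to 24.
        24 is a leaf — visit 24.
    Visit 13.
    At 13: no right child.
  Visit 29.
  At 29: go right to 22.
    At 22: go left to 32.
      At 32: go left to 28.
        28 is a leaf — visit 28.
      Visit 32.
      At 32: no right child.
    Visit 22.
    At 22: no right child.

5 18 4 6 27 9 39 24 13 29 28 32 22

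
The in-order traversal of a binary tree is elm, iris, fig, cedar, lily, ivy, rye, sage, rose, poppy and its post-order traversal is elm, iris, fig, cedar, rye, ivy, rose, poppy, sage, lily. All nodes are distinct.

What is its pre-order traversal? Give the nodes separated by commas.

The last element of post-order is the root; it splits in-order into left and right subtrees.
Root lily: left subtree has 4 nodes {elm, iris, fig, cedar}, right has 5 {ivy, rye, sage, rose, poppy}.
  Root cedar: left subtree has 3 nodes {elm, iris, fig}, right has 0 { }.
    Root fig: left subtree has 2 nodes {elm, iris}, right has 0 { }.
      Root iris: left subtree has 1 node {elm}, right has 0 { }.
  Root sage: left subtree has 2 nodes {ivy, rye}, right has 2 {rose, poppy}.
    Root ivy: left subtree has 0 nodes { }, right has 1 {rye}.
    Root poppy: left subtree has 1 node {rose}, right has 0 { }.

lily, cedar, fig, iris, elm, sage, ivy, rye, poppy, rose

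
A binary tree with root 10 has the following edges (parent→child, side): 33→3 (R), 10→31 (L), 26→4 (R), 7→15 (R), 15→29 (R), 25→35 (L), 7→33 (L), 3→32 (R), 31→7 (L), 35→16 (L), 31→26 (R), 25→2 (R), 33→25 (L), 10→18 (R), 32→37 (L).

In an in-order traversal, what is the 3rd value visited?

25

In-order visits the left subtree, then the node, then the right subtree.
At 10: go left to 31.
  At 31: go left to 7.
    At 7: go left to 33.
      At 33: go left to 25.
        At 25: go left to 35.
          At 35: go left to 16.
            16 is a leaf — visit 16.
          Visit 35.
          At 35: no right child.
        Visit 25.
        At 25: go right to 2.
          2 is a leaf — visit 2.
      Visit 33.
      At 33: go right to 3.
        At 3: no left child.
        Visit 3.
        At 3: go right to 32.
          At 32: go left to 37.
            37 is a leaf — visit 37.
          Visit 32.
          At 32: no right child.
    Visit 7.
    At 7: go right to 15.
      At 15: no left child.
      Visit 15.
      At 15: go right to 29.
        29 is a leaf — visit 29.
  Visit 31.
  At 31: go right to 26.
    At 26: no left child.
    Visit 26.
    At 26: go right to 4.
      4 is a leaf — visit 4.
Visit 10.
At 10: go right to 18.
  18 is a leaf — visit 18.
Full in-order sequence: 16, 35, 25, 2, 33, 3, 37, 32, 7, 15, 29, 31, 26, 4, 10, 18.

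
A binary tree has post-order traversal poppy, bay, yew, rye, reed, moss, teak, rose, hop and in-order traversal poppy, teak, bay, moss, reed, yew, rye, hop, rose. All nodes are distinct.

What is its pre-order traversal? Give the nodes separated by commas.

hop, teak, poppy, moss, bay, reed, rye, yew, rose

The last element of post-order is the root; it splits in-order into left and right subtrees.
Root hop: left subtree has 7 nodes {poppy, teak, bay, moss, reed, yew, rye}, right has 1 {rose}.
  Root teak: left subtree has 1 node {poppy}, right has 5 {bay, moss, reed, yew, rye}.
    Root moss: left subtree has 1 node {bay}, right has 3 {reed, yew, rye}.
      Root reed: left subtree has 0 nodes { }, right has 2 {yew, rye}.
        Root rye: left subtree has 1 node {yew}, right has 0 { }.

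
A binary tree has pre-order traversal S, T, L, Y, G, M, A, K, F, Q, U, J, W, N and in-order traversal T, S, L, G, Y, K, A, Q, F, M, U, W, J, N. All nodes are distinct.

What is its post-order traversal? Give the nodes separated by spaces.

The first element of pre-order is the root; it splits in-order into left and right subtrees.
Root S: left subtree has 1 node {T}, right has 12 {L, G, Y, K, A, Q, F, M, U, W, J, N}.
  Root L: left subtree has 0 nodes { }, right has 11 {G, Y, K, A, Q, F, M, U, W, J, N}.
    Root Y: left subtree has 1 node {G}, right has 9 {K, A, Q, F, M, U, W, J, N}.
      Root M: left subtree has 4 nodes {K, A, Q, F}, right has 4 {U, W, J, N}.
        Root A: left subtree has 1 node {K}, right has 2 {Q, F}.
          Root F: left subtree has 1 node {Q}, right has 0 { }.
        Root U: left subtree has 0 nodes { }, right has 3 {W, J, N}.
          Root J: left subtree has 1 node {W}, right has 1 {N}.

T G K Q F A W N J U M Y L S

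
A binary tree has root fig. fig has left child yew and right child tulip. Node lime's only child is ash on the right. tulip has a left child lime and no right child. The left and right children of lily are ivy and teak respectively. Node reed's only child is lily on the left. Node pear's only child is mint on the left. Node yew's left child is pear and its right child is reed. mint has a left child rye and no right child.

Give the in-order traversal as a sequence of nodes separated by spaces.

In-order visits the left subtree, then the node, then the right subtree.
At fig: go left to yew.
  At yew: go left to pear.
    At pear: go left to mint.
      At mint: go left to rye.
        rye is a leaf — visit rye.
      Visit mint.
      At mint: no right child.
    Visit pear.
    At pear: no right child.
  Visit yew.
  At yew: go right to reed.
    At reed: go left to lily.
      At lily: go left to ivy.
        ivy is a leaf — visit ivy.
      Visit lily.
      At lily: go right to teak.
        teak is a leaf — visit teak.
    Visit reed.
    At reed: no right child.
Visit fig.
At fig: go right to tulip.
  At tulip: go left to lime.
    At lime: no left child.
    Visit lime.
    At lime: go right to ash.
      ash is a leaf — visit ash.
  Visit tulip.
  At tulip: no right child.

rye mint pear yew ivy lily teak reed fig lime ash tulip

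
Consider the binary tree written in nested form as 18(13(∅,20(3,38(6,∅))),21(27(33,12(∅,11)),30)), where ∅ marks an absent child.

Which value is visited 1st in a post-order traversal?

3

Post-order visits the left subtree, then the right subtree, then the node.
At 18: go left to 13.
  At 13: no left child.
  At 13: go right to 20.
    At 20: go left to 3.
      3 is a leaf — visit 3.
    At 20: go right to 38.
      At 38: go left to 6.
        6 is a leaf — visit 6.
      At 38: no right child.
      Visit 38.
    Visit 20.
  Visit 13.
At 18: go right to 21.
  At 21: go left to 27.
    At 27: go left to 33.
      33 is a leaf — visit 33.
    At 27: go right to 12.
      At 12: no left child.
      At 12: go right to 11.
        11 is a leaf — visit 11.
      Visit 12.
    Visit 27.
  At 21: go right to 30.
    30 is a leaf — visit 30.
  Visit 21.
Visit 18.
Full post-order sequence: 3, 6, 38, 20, 13, 33, 11, 12, 27, 30, 21, 18.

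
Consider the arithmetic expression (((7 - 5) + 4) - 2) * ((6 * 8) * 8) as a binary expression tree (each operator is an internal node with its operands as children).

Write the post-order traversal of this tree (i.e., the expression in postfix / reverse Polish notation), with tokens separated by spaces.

7 5 - 4 + 2 - 6 8 * 8 * *

Post-order on an expression tree gives postfix notation: for each operator, emit left operand, right operand, then the operator.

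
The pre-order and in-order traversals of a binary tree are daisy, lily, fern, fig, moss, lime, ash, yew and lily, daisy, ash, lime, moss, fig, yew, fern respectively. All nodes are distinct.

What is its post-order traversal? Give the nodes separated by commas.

The first element of pre-order is the root; it splits in-order into left and right subtrees.
Root daisy: left subtree has 1 node {lily}, right has 6 {ash, lime, moss, fig, yew, fern}.
  Root fern: left subtree has 5 nodes {ash, lime, moss, fig, yew}, right has 0 { }.
    Root fig: left subtree has 3 nodes {ash, lime, moss}, right has 1 {yew}.
      Root moss: left subtree has 2 nodes {ash, lime}, right has 0 { }.
        Root lime: left subtree has 1 node {ash}, right has 0 { }.

lily, ash, lime, moss, yew, fig, fern, daisy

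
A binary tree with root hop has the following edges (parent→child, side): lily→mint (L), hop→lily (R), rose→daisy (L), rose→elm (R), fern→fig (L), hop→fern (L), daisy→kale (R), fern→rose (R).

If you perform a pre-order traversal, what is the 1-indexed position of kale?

6

Pre-order visits the node, then its left subtree, then its right subtree.
Visit hop.
At hop: go left to fern.
  Visit fern.
  At fern: go left to fig.
    fig is a leaf — visit fig.
  At fern: go right to rose.
    Visit rose.
    At rose: go left to daisy.
      Visit daisy.
      At daisy: no left child.
      At daisy: go right to kale.
        kale is a leaf — visit kale.
    At rose: go right to elm.
      elm is a leaf — visit elm.
At hop: go right to lily.
  Visit lily.
  At lily: go left to mint.
    mint is a leaf — visit mint.
  At lily: no right child.
Full pre-order sequence: hop, fern, fig, rose, daisy, kale, elm, lily, mint.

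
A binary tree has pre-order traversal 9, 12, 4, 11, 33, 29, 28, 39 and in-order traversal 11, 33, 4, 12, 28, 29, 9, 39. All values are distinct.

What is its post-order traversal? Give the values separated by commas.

33, 11, 4, 28, 29, 12, 39, 9

The first element of pre-order is the root; it splits in-order into left and right subtrees.
Root 9: left subtree has 6 nodes {11, 33, 4, 12, 28, 29}, right has 1 {39}.
  Root 12: left subtree has 3 nodes {11, 33, 4}, right has 2 {28, 29}.
    Root 4: left subtree has 2 nodes {11, 33}, right has 0 { }.
      Root 11: left subtree has 0 nodes { }, right has 1 {33}.
    Root 29: left subtree has 1 node {28}, right has 0 { }.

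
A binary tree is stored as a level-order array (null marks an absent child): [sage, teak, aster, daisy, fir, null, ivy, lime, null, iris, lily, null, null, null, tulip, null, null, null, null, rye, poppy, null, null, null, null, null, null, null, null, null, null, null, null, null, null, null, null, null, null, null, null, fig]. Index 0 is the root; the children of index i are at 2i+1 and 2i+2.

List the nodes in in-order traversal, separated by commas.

In-order visits the left subtree, then the node, then the right subtree.
At sage: go left to teak.
  At teak: go left to daisy.
    At daisy: go left to lime.
      lime is a leaf — visit lime.
    Visit daisy.
    At daisy: no right child.
  Visit teak.
  At teak: go right to fir.
    At fir: go left to iris.
      At iris: go left to rye.
        rye is a leaf — visit rye.
      Visit iris.
      At iris: go right to poppy.
        At poppy: go left to fig.
          fig is a leaf — visit fig.
        Visit poppy.
        At poppy: no right child.
    Visit fir.
    At fir: go right to lily.
      lily is a leaf — visit lily.
Visit sage.
At sage: go right to aster.
  At aster: no left child.
  Visit aster.
  At aster: go right to ivy.
    At ivy: no left child.
    Visit ivy.
    At ivy: go right to tulip.
      tulip is a leaf — visit tulip.

lime, daisy, teak, rye, iris, fig, poppy, fir, lily, sage, aster, ivy, tulip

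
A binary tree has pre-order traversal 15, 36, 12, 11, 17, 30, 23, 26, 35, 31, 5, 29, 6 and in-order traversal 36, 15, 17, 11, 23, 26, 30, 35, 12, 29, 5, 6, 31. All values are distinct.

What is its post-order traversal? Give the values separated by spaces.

The first element of pre-order is the root; it splits in-order into left and right subtrees.
Root 15: left subtree has 1 node {36}, right has 11 {17, 11, 23, 26, 30, 35, 12, 29, 5, 6, 31}.
  Root 12: left subtree has 6 nodes {17, 11, 23, 26, 30, 35}, right has 4 {29, 5, 6, 31}.
    Root 11: left subtree has 1 node {17}, right has 4 {23, 26, 30, 35}.
      Root 30: left subtree has 2 nodes {23, 26}, right has 1 {35}.
        Root 23: left subtree has 0 nodes { }, right has 1 {26}.
    Root 31: left subtree has 3 nodes {29, 5, 6}, right has 0 { }.
      Root 5: left subtree has 1 node {29}, right has 1 {6}.

36 17 26 23 35 30 11 29 6 5 31 12 15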